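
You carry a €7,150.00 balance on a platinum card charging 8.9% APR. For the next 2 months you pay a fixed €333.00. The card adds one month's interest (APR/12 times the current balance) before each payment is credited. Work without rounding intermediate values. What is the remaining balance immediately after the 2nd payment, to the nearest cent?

Monthly rate r = 8.9%/12 = 0.741667% = 0.00741667.
Each month: B ← B·(1+r) − €333.00.
Month 1: interest €53.03; balance after payment €6,870.03.
Month 2: interest €50.95; balance after payment €6,587.98.

€6,587.98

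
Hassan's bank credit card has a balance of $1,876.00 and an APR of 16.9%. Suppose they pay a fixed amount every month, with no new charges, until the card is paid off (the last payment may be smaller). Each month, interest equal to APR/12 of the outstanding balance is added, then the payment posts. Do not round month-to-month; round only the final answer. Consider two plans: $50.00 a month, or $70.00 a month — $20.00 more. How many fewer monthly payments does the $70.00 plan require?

Monthly rate r = 16.9%/12 = 1.40833% = 0.0140833.
At $50.00/mo: n = ⌈−ln(1 − rB₀/P)/ln(1+r)⌉ = 54 payments (last $37.35); total interest = total paid − $1,876.00 = $811.35.
At $70.00/mo: 34 payments (last $62.10); total interest $496.10.
Payments saved = 54 − 34 = 20.

20 fewer payments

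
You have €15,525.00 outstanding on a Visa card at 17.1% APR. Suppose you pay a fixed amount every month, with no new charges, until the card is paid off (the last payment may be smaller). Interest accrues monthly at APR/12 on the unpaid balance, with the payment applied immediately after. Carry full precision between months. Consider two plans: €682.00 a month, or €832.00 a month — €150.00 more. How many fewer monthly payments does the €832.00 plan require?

6 fewer payments

Monthly rate r = 17.1%/12 = 1.425% = 0.01425.
At €682.00/mo: n = ⌈−ln(1 − rB₀/P)/ln(1+r)⌉ = 28 payments (last €487.75); total interest = total paid − €15,525.00 = €3,376.75.
At €832.00/mo: 22 payments (last €704.97); total interest €2,651.97.
Payments saved = 28 − 22 = 6.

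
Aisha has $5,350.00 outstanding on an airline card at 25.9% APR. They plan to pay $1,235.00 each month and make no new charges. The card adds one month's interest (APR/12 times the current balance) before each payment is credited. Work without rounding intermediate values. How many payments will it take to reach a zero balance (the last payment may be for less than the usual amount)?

5 payments

Monthly rate r = 25.9%/12 = 2.15833% = 0.0215833.
Recurrence: B ← B·(1+r) − $1,235.00.
Month 1: interest $115.47; balance after payment $4,230.47.
Month 2: interest $91.31; balance after payment $3,086.78.
Month 3: interest $66.62; balance after payment $1,918.40.
Month 4: interest $41.41; balance after payment $724.81.
Month 5: interest $15.64; balance after payment $0.00.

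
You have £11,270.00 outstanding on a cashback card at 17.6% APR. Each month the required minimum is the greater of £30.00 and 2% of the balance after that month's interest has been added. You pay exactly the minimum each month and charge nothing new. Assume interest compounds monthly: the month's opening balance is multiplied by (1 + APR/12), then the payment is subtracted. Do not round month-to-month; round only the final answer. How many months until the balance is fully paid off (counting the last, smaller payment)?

449 months

Monthly rate r = 17.6%/12 = 1.46667% = 0.0146667.
While 2% of the post-interest balance exceeds £30.00, each month B ← (B·(1+r))·(1 − 0.02), i.e. B shrinks by the factor (1+r)·0.98 = 0.99437.
This holds for months 1–360. Entering month 361 the balance is £1,478.20; 2% of the post-interest balance is now below £30.00, so the flat £30.00 minimum applies from here.
From month 361 a fixed £30.00 at rate r clears £1,478.20 in 89 more payments. Total: 360 + 89 = 449 months.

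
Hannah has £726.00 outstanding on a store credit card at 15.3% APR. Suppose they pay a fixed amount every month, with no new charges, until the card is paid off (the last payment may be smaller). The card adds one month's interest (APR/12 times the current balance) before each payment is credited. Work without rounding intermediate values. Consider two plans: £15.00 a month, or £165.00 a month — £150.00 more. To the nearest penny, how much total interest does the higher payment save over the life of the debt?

Monthly rate r = 15.3%/12 = 1.275% = 0.01275.
At £15.00/mo: n = ⌈−ln(1 − rB₀/P)/ln(1+r)⌉ = 76 payments (last £11.59); total interest = total paid − £726.00 = £410.59.
At £165.00/mo: 5 payments (last £92.17); total interest £26.17.
Interest saved = £410.59 − £26.17 = £384.42.

£384.42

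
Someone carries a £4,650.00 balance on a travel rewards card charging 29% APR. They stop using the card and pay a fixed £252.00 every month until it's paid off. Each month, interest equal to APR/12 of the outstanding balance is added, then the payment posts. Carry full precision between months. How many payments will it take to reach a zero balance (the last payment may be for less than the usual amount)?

Monthly rate r = 29%/12 = 2.41667% = 0.0241667.
Recurrence: B ← B·(1+r) − £252.00.
Month 1: interest £112.38; balance after payment £4,510.38.
Month 2: interest £109.00; balance after payment £4,367.38.
Closed form: n = −ln(1 − rB₀/P)/ln(1+r) = −ln(0.55407)/ln(1.02417) ≈ 24.727, so the balance reaches zero during payment 25.

25 months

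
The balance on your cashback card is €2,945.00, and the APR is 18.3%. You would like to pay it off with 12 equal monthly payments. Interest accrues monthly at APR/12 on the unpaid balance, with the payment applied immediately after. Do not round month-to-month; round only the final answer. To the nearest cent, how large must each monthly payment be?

€270.42

Monthly rate r = 18.3%/12 = 1.525% = 0.01525.
Level-payment amortization: P = B₀·r / (1 − (1+r)^(−n)) = 2945.00·0.01525 / (1 − 1.01525^(−12)).
Denominator 1 − (1+r)^(−12) = 0.166080706.
P = 44.9113 / 0.166080706 ≈ 270.42.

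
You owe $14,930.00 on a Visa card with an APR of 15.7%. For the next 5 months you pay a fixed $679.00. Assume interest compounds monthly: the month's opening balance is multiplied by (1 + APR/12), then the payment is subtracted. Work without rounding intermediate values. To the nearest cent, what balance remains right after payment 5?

$12,447.56

Monthly rate r = 15.7%/12 = 1.30833% = 0.0130833.
Each month: B ← B·(1+r) − $679.00.
Month 1: interest $195.33; balance after payment $14,446.33.
Month 2: interest $189.01; balance after payment $13,956.34.
Month 3: interest $182.60; balance after payment $13,459.94.
Month 4: interest $176.10; balance after payment $12,957.04.
Month 5: interest $169.52; balance after payment $12,447.56.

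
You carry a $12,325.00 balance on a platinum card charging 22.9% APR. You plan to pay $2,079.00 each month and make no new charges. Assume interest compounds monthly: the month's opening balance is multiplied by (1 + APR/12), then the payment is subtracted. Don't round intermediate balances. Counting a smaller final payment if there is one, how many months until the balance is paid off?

7 months

Monthly rate r = 22.9%/12 = 1.90833% = 0.0190833.
Recurrence: B ← B·(1+r) − $2,079.00.
Month 1: interest $235.20; balance after payment $10,481.20.
Month 2: interest $200.02; balance after payment $8,602.22.
Closed form: n = −ln(1 − rB₀/P)/ln(1+r) = −ln(0.88687)/ln(1.01908) ≈ 6.351, so the balance reaches zero during payment 7.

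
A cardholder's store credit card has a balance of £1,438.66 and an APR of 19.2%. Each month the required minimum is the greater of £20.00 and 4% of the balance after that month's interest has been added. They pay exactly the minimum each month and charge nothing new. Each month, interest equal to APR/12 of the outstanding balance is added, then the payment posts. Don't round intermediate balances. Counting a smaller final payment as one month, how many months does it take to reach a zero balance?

75 months

Monthly rate r = 19.2%/12 = 1.6% = 0.016.
While 4% of the post-interest balance exceeds £20.00, each month B ← (B·(1+r))·(1 − 0.04), i.e. B shrinks by the factor (1+r)·0.96 = 0.97536.
This holds for months 1–43. Entering month 44 the balance is £492.10; 4% of the post-interest balance is now below £20.00, so the flat £20.00 minimum applies from here.
From month 44 a fixed £20.00 at rate r clears £492.10 in 32 more payments. Total: 43 + 32 = 75 months.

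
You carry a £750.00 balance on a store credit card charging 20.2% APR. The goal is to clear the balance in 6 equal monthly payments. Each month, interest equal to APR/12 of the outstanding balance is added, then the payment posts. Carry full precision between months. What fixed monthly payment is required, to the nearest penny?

Monthly rate r = 20.2%/12 = 1.68333% = 0.0168333.
Level-payment amortization: P = B₀·r / (1 − (1+r)^(−n)) = 750.00·0.0168333 / (1 − 1.01683^(−6)).
Denominator 1 − (1+r)^(−6) = 0.0953067451.
P = 12.625 / 0.0953067451 ≈ 132.47.

£132.47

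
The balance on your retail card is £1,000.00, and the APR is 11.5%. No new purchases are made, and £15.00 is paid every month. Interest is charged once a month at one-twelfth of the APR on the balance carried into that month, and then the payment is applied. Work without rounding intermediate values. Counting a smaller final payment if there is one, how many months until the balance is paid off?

107 months

Monthly rate r = 11.5%/12 = 0.958333% = 0.00958333.
Recurrence: B ← B·(1+r) − £15.00.
Month 1: interest £9.58; balance after payment £994.58.
Month 2: interest £9.53; balance after payment £989.11.
Closed form: n = −ln(1 − rB₀/P)/ln(1+r) = −ln(0.36111)/ln(1.00958) ≈ 106.794, so the balance reaches zero during payment 107.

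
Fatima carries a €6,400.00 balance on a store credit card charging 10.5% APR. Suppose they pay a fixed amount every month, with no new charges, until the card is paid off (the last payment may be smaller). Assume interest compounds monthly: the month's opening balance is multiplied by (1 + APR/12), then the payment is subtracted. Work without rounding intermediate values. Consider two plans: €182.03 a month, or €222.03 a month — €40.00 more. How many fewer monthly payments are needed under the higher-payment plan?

9 fewer payments

Monthly rate r = 10.5%/12 = 0.875% = 0.00875.
At €182.03/mo: n = ⌈−ln(1 − rB₀/P)/ln(1+r)⌉ = 43 payments (last €36.69); total interest = total paid − €6,400.00 = €1,281.95.
At €222.03/mo: 34 payments (last €80.50); total interest €1,007.49.
Payments saved = 43 − 34 = 9.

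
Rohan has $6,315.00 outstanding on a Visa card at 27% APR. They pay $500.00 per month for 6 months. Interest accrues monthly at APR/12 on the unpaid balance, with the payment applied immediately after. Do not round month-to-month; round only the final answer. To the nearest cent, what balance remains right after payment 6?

$4,043.04

Monthly rate r = 27%/12 = 2.25% = 0.0225.
Each month: B ← B·(1+r) − $500.00.
Month 1: interest $142.09; balance after payment $5,957.09.
Month 2: interest $134.03; balance after payment $5,591.12.
Month 3: interest $125.80; balance after payment $5,216.92.
Month 4: interest $117.38; balance after payment $4,834.30.
Month 5: interest $108.77; balance after payment $4,443.07.
Month 6: interest $99.97; balance after payment $4,043.04.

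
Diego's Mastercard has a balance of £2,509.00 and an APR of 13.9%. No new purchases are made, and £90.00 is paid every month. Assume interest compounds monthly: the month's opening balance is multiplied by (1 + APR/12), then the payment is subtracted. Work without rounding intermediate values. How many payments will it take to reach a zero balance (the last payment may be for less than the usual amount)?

Monthly rate r = 13.9%/12 = 1.15833% = 0.0115833.
Recurrence: B ← B·(1+r) − £90.00.
Month 1: interest £29.06; balance after payment £2,448.06.
Month 2: interest £28.36; balance after payment £2,386.42.
Closed form: n = −ln(1 − rB₀/P)/ln(1+r) = −ln(0.67708)/ln(1.01158) ≈ 33.860, so the balance reaches zero during payment 34.

34 payments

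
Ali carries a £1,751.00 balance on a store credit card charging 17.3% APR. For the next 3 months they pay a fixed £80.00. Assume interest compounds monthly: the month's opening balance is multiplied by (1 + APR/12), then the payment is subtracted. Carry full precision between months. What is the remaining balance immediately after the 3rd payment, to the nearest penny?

Monthly rate r = 17.3%/12 = 1.44167% = 0.0144167.
Each month: B ← B·(1+r) − £80.00.
Month 1: interest £25.24; balance after payment £1,696.24.
Month 2: interest £24.45; balance after payment £1,640.70.
Month 3: interest £23.65; balance after payment £1,584.35.

£1,584.35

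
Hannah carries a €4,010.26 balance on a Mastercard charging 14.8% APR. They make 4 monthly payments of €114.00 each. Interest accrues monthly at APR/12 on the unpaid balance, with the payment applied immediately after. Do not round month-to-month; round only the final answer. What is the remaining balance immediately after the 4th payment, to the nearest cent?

Monthly rate r = 14.8%/12 = 1.23333% = 0.0123333.
Each month: B ← B·(1+r) − €114.00.
Month 1: interest €49.46; balance after payment €3,945.72.
Month 2: interest €48.66; balance after payment €3,880.38.
Month 3: interest €47.86; balance after payment €3,814.24.
Month 4: interest €47.04; balance after payment €3,747.28.

€3,747.28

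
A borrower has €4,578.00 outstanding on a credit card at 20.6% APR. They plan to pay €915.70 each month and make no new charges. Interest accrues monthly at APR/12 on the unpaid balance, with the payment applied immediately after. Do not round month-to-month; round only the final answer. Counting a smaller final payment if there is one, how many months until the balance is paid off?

Monthly rate r = 20.6%/12 = 1.71667% = 0.0171667.
Recurrence: B ← B·(1+r) − €915.70.
Month 1: interest €78.59; balance after payment €3,740.89.
Month 2: interest €64.22; balance after payment €2,889.41.
Month 3: interest €49.60; balance after payment €2,023.31.
Month 4: interest €34.73; balance after payment €1,142.34.
Month 5: interest €19.61; balance after payment €246.25.
Month 6: interest €4.23; balance after payment €0.00.

6 payments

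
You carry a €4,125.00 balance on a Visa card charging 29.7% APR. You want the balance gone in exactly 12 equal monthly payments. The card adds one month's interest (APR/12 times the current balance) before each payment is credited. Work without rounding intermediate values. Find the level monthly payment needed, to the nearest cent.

€401.53

Monthly rate r = 29.7%/12 = 2.475% = 0.02475.
Level-payment amortization: P = B₀·r / (1 − (1+r)^(−n)) = 4125.00·0.02475 / (1 − 1.02475^(−12)).
Denominator 1 − (1+r)^(−12) = 0.2542644.
P = 102.094 / 0.2542644 ≈ 401.53.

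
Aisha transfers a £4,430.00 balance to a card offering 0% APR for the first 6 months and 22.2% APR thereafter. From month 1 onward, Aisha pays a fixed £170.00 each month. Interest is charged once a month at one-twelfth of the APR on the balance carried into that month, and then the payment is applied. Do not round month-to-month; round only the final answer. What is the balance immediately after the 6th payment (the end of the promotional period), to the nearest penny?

Promo months 1–6 at r₀ = 0%/12 = 0; months 7+ at r₁ = 22.2%/12 = 0.0185.
After month 6 (no interest yet): B = £4,430.00 − 6·£170.00 = £3,410.00.

£3,410.00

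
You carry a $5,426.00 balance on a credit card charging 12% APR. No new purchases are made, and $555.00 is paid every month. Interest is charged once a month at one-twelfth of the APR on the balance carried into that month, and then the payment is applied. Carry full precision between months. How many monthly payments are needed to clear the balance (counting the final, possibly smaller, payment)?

11 months

Monthly rate r = 12%/12 = 1% = 0.01.
Recurrence: B ← B·(1+r) − $555.00.
Month 1: interest $54.26; balance after payment $4,925.26.
Month 2: interest $49.25; balance after payment $4,419.51.
Closed form: n = −ln(1 − rB₀/P)/ln(1+r) = −ln(0.90223)/ln(1.01) ≈ 10.339, so the balance reaches zero during payment 11.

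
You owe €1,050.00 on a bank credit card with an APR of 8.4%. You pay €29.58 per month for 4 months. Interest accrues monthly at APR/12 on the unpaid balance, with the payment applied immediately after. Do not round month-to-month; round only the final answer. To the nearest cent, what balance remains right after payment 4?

€960.14

Monthly rate r = 8.4%/12 = 0.7% = 0.007.
Each month: B ← B·(1+r) − €29.58.
Month 1: interest €7.35; balance after payment €1,027.77.
Month 2: interest €7.19; balance after payment €1,005.38.
Month 3: interest €7.04; balance after payment €982.84.
Month 4: interest €6.88; balance after payment €960.14.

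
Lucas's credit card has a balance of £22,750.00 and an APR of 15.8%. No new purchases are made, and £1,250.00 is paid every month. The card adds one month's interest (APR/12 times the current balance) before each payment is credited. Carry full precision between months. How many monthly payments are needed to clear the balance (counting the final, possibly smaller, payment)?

21 payments

Monthly rate r = 15.8%/12 = 1.31667% = 0.0131667.
Recurrence: B ← B·(1+r) − £1,250.00.
Month 1: interest £299.54; balance after payment £21,799.54.
Month 2: interest £287.03; balance after payment £20,836.57.
Closed form: n = −ln(1 − rB₀/P)/ln(1+r) = −ln(0.76037)/ln(1.01317) ≈ 20.943, so the balance reaches zero during payment 21.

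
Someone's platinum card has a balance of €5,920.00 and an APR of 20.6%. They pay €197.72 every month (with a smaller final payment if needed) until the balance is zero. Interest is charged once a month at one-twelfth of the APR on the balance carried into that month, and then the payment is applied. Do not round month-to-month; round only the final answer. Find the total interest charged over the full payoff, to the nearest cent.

€2,461.90

Monthly rate r = 20.6%/12 = 1.71667% = 0.0171667.
Payoff takes n = ⌈−ln(1 − rB₀/P)/ln(1+r)⌉ = ⌈42.391⌉ = 43 payments; the last is €77.66.
Total paid = 42·€197.72 + €77.66 = €8,381.90.
Total interest = total paid − principal = €8,381.90 − €5,920.00 = €2,461.90.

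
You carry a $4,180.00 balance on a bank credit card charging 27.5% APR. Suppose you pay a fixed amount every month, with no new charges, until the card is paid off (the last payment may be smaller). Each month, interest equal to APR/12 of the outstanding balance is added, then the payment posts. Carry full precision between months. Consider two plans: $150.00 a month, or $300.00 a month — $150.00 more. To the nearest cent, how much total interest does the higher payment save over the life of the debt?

$1,645.27

Monthly rate r = 27.5%/12 = 2.29167% = 0.0229167.
At $150.00/mo: n = ⌈−ln(1 − rB₀/P)/ln(1+r)⌉ = 45 payments (last $138.14); total interest = total paid − $4,180.00 = $2,558.14.
At $300.00/mo: 17 payments (last $292.87); total interest $912.87.
Interest saved = $2,558.14 − $912.87 = $1,645.27.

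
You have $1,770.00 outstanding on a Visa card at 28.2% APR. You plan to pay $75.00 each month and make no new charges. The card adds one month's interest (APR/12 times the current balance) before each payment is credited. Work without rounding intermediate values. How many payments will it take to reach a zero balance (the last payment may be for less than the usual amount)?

35 payments

Monthly rate r = 28.2%/12 = 2.35% = 0.0235.
Recurrence: B ← B·(1+r) − $75.00.
Month 1: interest $41.59; balance after payment $1,736.60.
Month 2: interest $40.81; balance after payment $1,702.40.
Closed form: n = −ln(1 − rB₀/P)/ln(1+r) = −ln(0.4454)/ln(1.0235) ≈ 34.819, so the balance reaches zero during payment 35.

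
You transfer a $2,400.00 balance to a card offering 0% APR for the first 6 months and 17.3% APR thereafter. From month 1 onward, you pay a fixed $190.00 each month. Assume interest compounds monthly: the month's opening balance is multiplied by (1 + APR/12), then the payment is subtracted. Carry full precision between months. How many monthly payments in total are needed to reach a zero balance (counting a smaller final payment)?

Promo months 1–6 at r₀ = 0%/12 = 0; months 7+ at r₁ = 17.3%/12 = 0.0144167.
After month 6 (no interest yet): B = $2,400.00 − 6·$190.00 = $1,260.00.
Then at r₁ with $190.00/mo: n₂ = −ln(1 − r₁·B/P)/ln(1+r₁) ≈ 7.02 → 8 more payments.

14 months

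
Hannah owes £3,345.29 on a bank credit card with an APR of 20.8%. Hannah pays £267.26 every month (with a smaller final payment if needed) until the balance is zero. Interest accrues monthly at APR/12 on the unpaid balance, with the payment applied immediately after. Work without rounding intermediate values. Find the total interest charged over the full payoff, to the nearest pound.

Monthly rate r = 20.8%/12 = 1.73333% = 0.0173333.
Payoff takes n = ⌈−ln(1 − rB₀/P)/ln(1+r)⌉ = ⌈14.232⌉ = 15 payments; the last is £62.39.
Total paid = 14·£267.26 + £62.39 = £3,804.03.
Total interest = total paid − principal = £3,804.03 − £3,345.29 = £458.74.

£459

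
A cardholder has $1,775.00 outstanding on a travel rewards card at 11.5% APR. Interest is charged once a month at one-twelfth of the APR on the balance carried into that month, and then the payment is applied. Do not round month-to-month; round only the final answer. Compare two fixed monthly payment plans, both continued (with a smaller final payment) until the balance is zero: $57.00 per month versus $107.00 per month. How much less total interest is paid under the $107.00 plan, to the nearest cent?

$175.82

Monthly rate r = 11.5%/12 = 0.958333% = 0.00958333.
At $57.00/mo: n = ⌈−ln(1 − rB₀/P)/ln(1+r)⌉ = 38 payments (last $9.22); total interest = total paid − $1,775.00 = $343.22.
At $107.00/mo: 19 payments (last $16.40); total interest $167.40.
Interest saved = $343.22 − $167.40 = $175.82.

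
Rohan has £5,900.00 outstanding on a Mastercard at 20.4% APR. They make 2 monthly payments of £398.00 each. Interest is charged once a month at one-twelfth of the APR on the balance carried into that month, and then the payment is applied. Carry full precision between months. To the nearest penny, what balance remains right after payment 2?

£5,299.54

Monthly rate r = 20.4%/12 = 1.7% = 0.017.
Each month: B ← B·(1+r) − £398.00.
Month 1: interest £100.30; balance after payment £5,602.30.
Month 2: interest £95.24; balance after payment £5,299.54.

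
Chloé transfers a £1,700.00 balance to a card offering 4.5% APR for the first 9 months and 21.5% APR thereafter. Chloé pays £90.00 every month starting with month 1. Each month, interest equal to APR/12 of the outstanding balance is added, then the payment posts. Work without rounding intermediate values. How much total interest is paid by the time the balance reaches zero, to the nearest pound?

£155

Promo months 1–9 at r₀ = 4.5%/12 = 0.00375; months 10+ at r₁ = 21.5%/12 = 0.0179167.
After month 9: iterate B ← B·(1+r₀) − £90.00 for 9 months → £935.99.
Then at r₁ with £90.00/mo: n₂ = −ln(1 − r₁·B/P)/ln(1+r₁) ≈ 11.61 → 12 more payments.
Total paid = 20·£90.00 + £55.24 = £1,855.24; interest = £1,855.24 − £1,700.00 = £155.24.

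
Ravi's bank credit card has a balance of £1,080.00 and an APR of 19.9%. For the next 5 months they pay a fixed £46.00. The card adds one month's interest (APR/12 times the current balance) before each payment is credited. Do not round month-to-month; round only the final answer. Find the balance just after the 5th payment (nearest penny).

£934.81

Monthly rate r = 19.9%/12 = 1.65833% = 0.0165833.
Each month: B ← B·(1+r) − £46.00.
Month 1: interest £17.91; balance after payment £1,051.91.
Month 2: interest £17.44; balance after payment £1,023.35.
Month 3: interest £16.97; balance after payment £994.32.
Month 4: interest £16.49; balance after payment £964.81.
Month 5: interest £16.00; balance after payment £934.81.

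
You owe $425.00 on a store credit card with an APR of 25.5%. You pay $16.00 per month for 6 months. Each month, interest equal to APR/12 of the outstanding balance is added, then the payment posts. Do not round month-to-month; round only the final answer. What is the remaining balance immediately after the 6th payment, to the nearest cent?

Monthly rate r = 25.5%/12 = 2.125% = 0.02125.
Each month: B ← B·(1+r) − $16.00.
Month 1: interest $9.03; balance after payment $418.03.
Month 2: interest $8.88; balance after payment $410.91.
Month 3: interest $8.73; balance after payment $403.65.
Month 4: interest $8.58; balance after payment $396.22.
Month 5: interest $8.42; balance after payment $388.64.
Month 6: interest $8.26; balance after payment $380.90.

$380.90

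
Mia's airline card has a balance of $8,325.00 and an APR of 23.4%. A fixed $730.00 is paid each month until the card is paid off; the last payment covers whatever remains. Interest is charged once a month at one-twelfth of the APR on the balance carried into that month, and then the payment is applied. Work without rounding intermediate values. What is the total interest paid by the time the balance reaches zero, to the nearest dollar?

$1,182

Monthly rate r = 23.4%/12 = 1.95% = 0.0195.
Payoff takes n = ⌈−ln(1 − rB₀/P)/ln(1+r)⌉ = ⌈13.024⌉ = 14 payments; the last is $17.45.
Total paid = 13·$730.00 + $17.45 = $9,507.45.
Total interest = total paid − principal = $9,507.45 − $8,325.00 = $1,182.45.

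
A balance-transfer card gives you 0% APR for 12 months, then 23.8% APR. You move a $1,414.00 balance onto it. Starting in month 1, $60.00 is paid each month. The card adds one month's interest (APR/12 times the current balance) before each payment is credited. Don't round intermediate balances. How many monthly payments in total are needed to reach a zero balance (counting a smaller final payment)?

26 months

Promo months 1–12 at r₀ = 0%/12 = 0; months 13+ at r₁ = 23.8%/12 = 0.0198333.
After month 12 (no interest yet): B = $1,414.00 − 12·$60.00 = $694.00.
Then at r₁ with $60.00/mo: n₂ = −ln(1 − r₁·B/P)/ln(1+r₁) ≈ 13.27 → 14 more payments.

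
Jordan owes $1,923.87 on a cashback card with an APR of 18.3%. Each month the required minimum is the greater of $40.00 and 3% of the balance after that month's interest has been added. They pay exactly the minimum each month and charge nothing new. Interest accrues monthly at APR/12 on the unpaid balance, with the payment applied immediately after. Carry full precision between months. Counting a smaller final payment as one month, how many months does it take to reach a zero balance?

71 months

Monthly rate r = 18.3%/12 = 1.525% = 0.01525.
While 3% of the post-interest balance exceeds $40.00, each month B ← (B·(1+r))·(1 − 0.03), i.e. B shrinks by the factor (1+r)·0.97 = 0.98479.
This holds for months 1–25. Entering month 26 the balance is $1,311.58; 3% of the post-interest balance is now below $40.00, so the flat $40.00 minimum applies from here.
From month 26 a fixed $40.00 at rate r clears $1,311.58 in 46 more payments. Total: 25 + 46 = 71 months.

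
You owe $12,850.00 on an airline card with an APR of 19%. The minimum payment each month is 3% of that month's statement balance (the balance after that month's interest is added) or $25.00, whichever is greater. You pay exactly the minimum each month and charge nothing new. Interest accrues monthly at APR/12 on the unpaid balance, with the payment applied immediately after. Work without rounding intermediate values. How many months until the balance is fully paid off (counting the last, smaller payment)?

Monthly rate r = 19%/12 = 1.58333% = 0.0158333.
While 3% of the post-interest balance exceeds $25.00, each month B ← (B·(1+r))·(1 − 0.03), i.e. B shrinks by the factor (1+r)·0.97 = 0.98536.
This holds for months 1–187. Entering month 188 the balance is $814.74; 3% of the post-interest balance is now below $25.00, so the flat $25.00 minimum applies from here.
From month 188 a fixed $25.00 at rate r clears $814.74 in 47 more payments. Total: 187 + 47 = 234 months.

234 months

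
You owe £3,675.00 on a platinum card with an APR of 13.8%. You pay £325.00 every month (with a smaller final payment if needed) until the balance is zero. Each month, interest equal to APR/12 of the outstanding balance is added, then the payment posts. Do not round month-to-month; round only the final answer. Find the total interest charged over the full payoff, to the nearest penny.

£284.79

Monthly rate r = 13.8%/12 = 1.15% = 0.0115.
Payoff takes n = ⌈−ln(1 − rB₀/P)/ln(1+r)⌉ = ⌈12.183⌉ = 13 payments; the last is £59.79.
Total paid = 12·£325.00 + £59.79 = £3,959.79.
Total interest = total paid − principal = £3,959.79 − £3,675.00 = £284.79.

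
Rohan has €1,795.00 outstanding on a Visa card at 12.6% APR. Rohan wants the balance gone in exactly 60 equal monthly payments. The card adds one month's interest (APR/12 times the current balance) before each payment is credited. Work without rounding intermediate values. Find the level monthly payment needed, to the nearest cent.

Monthly rate r = 12.6%/12 = 1.05% = 0.0105.
Level-payment amortization: P = B₀·r / (1 − (1+r)^(−n)) = 1795.00·0.0105 / (1 − 1.0105^(−60)).
Denominator 1 − (1+r)^(−60) = 0.46565601.
P = 18.8475 / 0.46565601 ≈ 40.48.

€40.48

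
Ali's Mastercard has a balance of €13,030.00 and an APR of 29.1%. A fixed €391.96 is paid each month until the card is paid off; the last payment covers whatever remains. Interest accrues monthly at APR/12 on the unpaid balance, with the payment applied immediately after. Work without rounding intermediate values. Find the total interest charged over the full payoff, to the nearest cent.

Monthly rate r = 29.1%/12 = 2.425% = 0.02425.
Payoff takes n = ⌈−ln(1 − rB₀/P)/ln(1+r)⌉ = ⌈68.473⌉ = 69 payments; the last is €186.57.
Total paid = 68·€391.96 + €186.57 = €26,839.85.
Total interest = total paid − principal = €26,839.85 − €13,030.00 = €13,809.85.

€13,809.85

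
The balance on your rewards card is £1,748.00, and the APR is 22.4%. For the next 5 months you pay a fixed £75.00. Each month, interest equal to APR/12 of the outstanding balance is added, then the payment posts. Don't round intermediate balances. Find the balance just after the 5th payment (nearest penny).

Monthly rate r = 22.4%/12 = 1.86667% = 0.0186667.
Each month: B ← B·(1+r) − £75.00.
Month 1: interest £32.63; balance after payment £1,705.63.
Month 2: interest £31.84; balance after payment £1,662.47.
Month 3: interest £31.03; balance after payment £1,618.50.
Month 4: interest £30.21; balance after payment £1,573.71.
Month 5: interest £29.38; balance after payment £1,528.09.

£1,528.09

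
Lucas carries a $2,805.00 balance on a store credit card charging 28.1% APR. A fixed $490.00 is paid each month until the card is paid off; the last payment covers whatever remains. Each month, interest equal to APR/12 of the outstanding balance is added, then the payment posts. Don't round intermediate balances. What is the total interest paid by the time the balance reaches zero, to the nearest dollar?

$243

Monthly rate r = 28.1%/12 = 2.34167% = 0.0234167.
Payoff takes n = ⌈−ln(1 − rB₀/P)/ln(1+r)⌉ = ⌈6.218⌉ = 7 payments; the last is $107.79.
Total paid = 6·$490.00 + $107.79 = $3,047.79.
Total interest = total paid − principal = $3,047.79 − $2,805.00 = $242.79.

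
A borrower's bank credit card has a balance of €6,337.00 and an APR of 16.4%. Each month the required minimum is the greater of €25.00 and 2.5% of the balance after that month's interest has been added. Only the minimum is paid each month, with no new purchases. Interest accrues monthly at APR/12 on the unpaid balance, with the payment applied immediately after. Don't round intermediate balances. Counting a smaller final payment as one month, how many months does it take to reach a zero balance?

Monthly rate r = 16.4%/12 = 1.36667% = 0.0136667.
While 2.5% of the post-interest balance exceeds €25.00, each month B ← (B·(1+r))·(1 − 0.025), i.e. B shrinks by the factor (1+r)·0.975 = 0.98833.
This holds for months 1–159. Entering month 160 the balance is €979.37; 2.5% of the post-interest balance is now below €25.00, so the flat €25.00 minimum applies from here.
From month 160 a fixed €25.00 at rate r clears €979.37 in 57 more payments. Total: 159 + 57 = 216 months.

216 months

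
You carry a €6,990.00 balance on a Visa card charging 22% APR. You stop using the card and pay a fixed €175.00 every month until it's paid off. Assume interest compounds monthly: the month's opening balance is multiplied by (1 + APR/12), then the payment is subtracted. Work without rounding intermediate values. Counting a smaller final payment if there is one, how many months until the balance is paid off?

73 months

Monthly rate r = 22%/12 = 1.83333% = 0.0183333.
Recurrence: B ← B·(1+r) − €175.00.
Month 1: interest €128.15; balance after payment €6,943.15.
Month 2: interest €127.29; balance after payment €6,895.44.
Closed form: n = −ln(1 − rB₀/P)/ln(1+r) = −ln(0.26771)/ln(1.01833) ≈ 72.539, so the balance reaches zero during payment 73.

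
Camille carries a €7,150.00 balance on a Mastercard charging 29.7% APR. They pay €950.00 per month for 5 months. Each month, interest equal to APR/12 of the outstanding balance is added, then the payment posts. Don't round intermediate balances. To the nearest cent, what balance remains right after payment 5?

€3,088.69

Monthly rate r = 29.7%/12 = 2.475% = 0.02475.
Each month: B ← B·(1+r) − €950.00.
Month 1: interest €176.96; balance after payment €6,376.96.
Month 2: interest €157.83; balance after payment €5,584.79.
Month 3: interest €138.22; balance after payment €4,773.02.
Month 4: interest €118.13; balance after payment €3,941.15.
Month 5: interest €97.54; balance after payment €3,088.69.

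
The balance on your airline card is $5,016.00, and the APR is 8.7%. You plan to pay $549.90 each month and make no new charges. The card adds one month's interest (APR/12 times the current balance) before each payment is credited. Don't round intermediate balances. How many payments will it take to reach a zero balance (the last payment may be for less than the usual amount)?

10 months

Monthly rate r = 8.7%/12 = 0.725% = 0.00725.
Recurrence: B ← B·(1+r) − $549.90.
Month 1: interest $36.37; balance after payment $4,502.47.
Month 2: interest $32.64; balance after payment $3,985.21.
Closed form: n = −ln(1 − rB₀/P)/ln(1+r) = −ln(0.93387)/ln(1.00725) ≈ 9.471, so the balance reaches zero during payment 10.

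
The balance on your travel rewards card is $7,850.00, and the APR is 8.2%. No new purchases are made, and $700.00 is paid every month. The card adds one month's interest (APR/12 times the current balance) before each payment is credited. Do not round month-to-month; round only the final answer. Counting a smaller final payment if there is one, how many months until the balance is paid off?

12 months

Monthly rate r = 8.2%/12 = 0.683333% = 0.00683333.
Recurrence: B ← B·(1+r) − $700.00.
Month 1: interest $53.64; balance after payment $7,203.64.
Month 2: interest $49.22; balance after payment $6,552.87.
Closed form: n = −ln(1 − rB₀/P)/ln(1+r) = −ln(0.92337)/ln(1.00683) ≈ 11.707, so the balance reaches zero during payment 12.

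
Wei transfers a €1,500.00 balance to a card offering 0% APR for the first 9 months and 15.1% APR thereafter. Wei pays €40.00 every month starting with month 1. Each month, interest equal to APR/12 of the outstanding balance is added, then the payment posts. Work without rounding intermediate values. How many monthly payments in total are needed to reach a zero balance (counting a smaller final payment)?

45 payments

Promo months 1–9 at r₀ = 0%/12 = 0; months 10+ at r₁ = 15.1%/12 = 0.0125833.
After month 9 (no interest yet): B = €1,500.00 − 9·€40.00 = €1,140.00.
Then at r₁ with €40.00/mo: n₂ = −ln(1 − r₁·B/P)/ln(1+r₁) ≈ 35.52 → 36 more payments.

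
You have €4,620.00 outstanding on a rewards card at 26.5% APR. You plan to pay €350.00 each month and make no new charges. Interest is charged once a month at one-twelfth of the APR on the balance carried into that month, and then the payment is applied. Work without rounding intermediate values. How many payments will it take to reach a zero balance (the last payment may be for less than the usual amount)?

16 payments

Monthly rate r = 26.5%/12 = 2.20833% = 0.0220833.
Recurrence: B ← B·(1+r) − €350.00.
Month 1: interest €102.03; balance after payment €4,372.02.
Month 2: interest €96.55; balance after payment €4,118.57.
Closed form: n = −ln(1 − rB₀/P)/ln(1+r) = −ln(0.7085)/ln(1.02208) ≈ 15.776, so the balance reaches zero during payment 16.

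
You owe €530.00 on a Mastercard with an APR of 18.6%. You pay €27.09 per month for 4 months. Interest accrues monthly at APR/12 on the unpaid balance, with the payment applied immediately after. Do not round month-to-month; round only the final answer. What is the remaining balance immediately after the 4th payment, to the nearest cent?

Monthly rate r = 18.6%/12 = 1.55% = 0.0155.
Each month: B ← B·(1+r) − €27.09.
Month 1: interest €8.22; balance after payment €511.13.
Month 2: interest €7.92; balance after payment €491.96.
Month 3: interest €7.63; balance after payment €472.49.
Month 4: interest €7.32; balance after payment €452.73.

€452.73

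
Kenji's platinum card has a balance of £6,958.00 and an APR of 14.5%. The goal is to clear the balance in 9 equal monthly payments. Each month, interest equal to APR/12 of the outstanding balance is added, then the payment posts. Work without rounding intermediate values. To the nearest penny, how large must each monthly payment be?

Monthly rate r = 14.5%/12 = 1.20833% = 0.0120833.
Level-payment amortization: P = B₀·r / (1 − (1+r)^(−n)) = 6958.00·0.0120833 / (1 − 1.01208^(−9)).
Denominator 1 − (1+r)^(−9) = 0.102460559.
P = 84.0758 / 0.102460559 ≈ 820.57.

£820.57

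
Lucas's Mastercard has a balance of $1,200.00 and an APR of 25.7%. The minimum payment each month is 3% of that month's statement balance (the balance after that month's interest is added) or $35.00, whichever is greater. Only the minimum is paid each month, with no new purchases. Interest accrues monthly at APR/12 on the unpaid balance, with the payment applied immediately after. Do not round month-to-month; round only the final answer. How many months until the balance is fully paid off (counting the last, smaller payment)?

Monthly rate r = 25.7%/12 = 2.14167% = 0.0214167.
While 3% of the post-interest balance exceeds $35.00, each month B ← (B·(1+r))·(1 − 0.03), i.e. B shrinks by the factor (1+r)·0.97 = 0.99077.
This holds for months 1–6. Entering month 7 the balance is $1,135.09; 3% of the post-interest balance is now below $35.00, so the flat $35.00 minimum applies from here.
From month 7 a fixed $35.00 at rate r clears $1,135.09 in 56 more payments. Total: 6 + 56 = 62 months.

62 months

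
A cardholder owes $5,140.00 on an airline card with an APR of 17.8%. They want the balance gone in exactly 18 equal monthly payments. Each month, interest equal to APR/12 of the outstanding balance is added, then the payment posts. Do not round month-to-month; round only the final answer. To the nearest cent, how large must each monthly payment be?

Monthly rate r = 17.8%/12 = 1.48333% = 0.0148333.
Level-payment amortization: P = B₀·r / (1 − (1+r)^(−n)) = 5140.00·0.0148333 / (1 − 1.01483^(−18)).
Denominator 1 − (1+r)^(−18) = 0.23282406.
P = 76.2433 / 0.23282406 ≈ 327.47.

$327.47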